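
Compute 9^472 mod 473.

9^1 ≡ 9 (mod 473)
9^2 ≡ 9^2 = 81 ≡ 81 (mod 473)
9^4 ≡ 81^2 = 6561 ≡ 412 (mod 473)
9^8 ≡ 412^2 = 169744 ≡ 410 (mod 473)
9^16 ≡ 410^2 = 168100 ≡ 185 (mod 473)
9^32 ≡ 185^2 = 34225 ≡ 169 (mod 473)
9^64 ≡ 169^2 = 28561 ≡ 181 (mod 473)
9^128 ≡ 181^2 = 32761 ≡ 124 (mod 473)
9^256 ≡ 124^2 = 15376 ≡ 240 (mod 473)
472 = 256 + 128 + 64 + 16 + 8 in binary powers of 2.
So 9^472 ≡ 240 · 124 · 181 · 185 · 410 ≡ 444 (mod 473).
Since 444 ≠ 1, base 9 is a Fermat witness: 473 is composite.

444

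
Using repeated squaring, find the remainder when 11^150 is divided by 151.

11^1 ≡ 11 (mod 151)
11^2 ≡ 11^2 = 121 ≡ 121 (mod 151)
11^4 ≡ 121^2 = 14641 ≡ 145 (mod 151)
11^8 ≡ 145^2 = 21025 ≡ 36 (mod 151)
11^16 ≡ 36^2 = 1296 ≡ 88 (mod 151)
11^32 ≡ 88^2 = 7744 ≡ 43 (mod 151)
11^64 ≡ 43^2 = 1849 ≡ 37 (mod 151)
11^128 ≡ 37^2 = 1369 ≡ 10 (mod 151)
150 = 128 + 16 + 4 + 2 in binary powers of 2.
So 11^150 ≡ 10 · 88 · 145 · 121 ≡ 1 (mod 151).
Since the result is 1, base 11 gives no evidence that 151 is composite.

1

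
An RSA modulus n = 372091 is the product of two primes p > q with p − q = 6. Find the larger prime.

Since p = q + 6, we have 372091 = q(q + 6), so q² + 6q − 372091 = 0.
Discriminant: 6² + 4·372091 = 36 + 1488364 = 1488400; √1488400 = 1220.
q = (−6 + 1220)/2 = 607, and p = q + 6 = 613.
Check: 607 · 613 = 372091.

613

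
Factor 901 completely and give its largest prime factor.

901 = 17 · 53
53 is prime.
So 901 = 17 · 53; the largest prime factor is 53.

53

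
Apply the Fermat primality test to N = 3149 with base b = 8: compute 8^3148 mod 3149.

1203

8^1 ≡ 8 (mod 3149)
8^2 ≡ 8^2 = 64 ≡ 64 (mod 3149)
8^4 ≡ 64^2 = 4096 ≡ 947 (mod 3149)
8^8 ≡ 947^2 = 896809 ≡ 2493 (mod 3149)
8^16 ≡ 2493^2 = 6215049 ≡ 2072 (mod 3149)
8^32 ≡ 2072^2 = 4293184 ≡ 1097 (mod 3149)
8^64 ≡ 1097^2 = 1203409 ≡ 491 (mod 3149)
8^128 ≡ 491^2 = 241081 ≡ 1757 (mod 3149)
8^256 ≡ 1757^2 = 3087049 ≡ 1029 (mod 3149)
8^512 ≡ 1029^2 = 1058841 ≡ 777 (mod 3149)
8^1024 ≡ 777^2 = 603729 ≡ 2270 (mod 3149)
8^2048 ≡ 2270^2 = 5152900 ≡ 1136 (mod 3149)
3148 = 2048 + 1024 + 64 + 8 + 4 in binary powers of 2.
So 8^3148 ≡ 1136 · 2270 · 491 · 2493 · 947 ≡ 1203 (mod 3149).
Since 1203 ≠ 1, base 8 is a Fermat witness: 3149 is composite.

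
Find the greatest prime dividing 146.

146 = 2 · 73
73 is prime.
So 146 = 2 · 73; the largest prime factor is 73.

73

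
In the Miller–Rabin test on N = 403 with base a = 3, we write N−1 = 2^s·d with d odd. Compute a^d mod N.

403 − 1 = 402 = 2^1 · 201, so d = 201.
3^1 ≡ 3 (mod 403)
3^2 ≡ 3^2 = 9 ≡ 9 (mod 403)
3^4 ≡ 9^2 = 81 ≡ 81 (mod 403)
3^8 ≡ 81^2 = 6561 ≡ 113 (mod 403)
3^16 ≡ 113^2 = 12769 ≡ 276 (mod 403)
3^32 ≡ 276^2 = 76176 ≡ 9 (mod 403)
3^64 ≡ 9^2 = 81 ≡ 81 (mod 403)
3^128 ≡ 81^2 = 6561 ≡ 113 (mod 403)
201 = 128 + 64 + 8 + 1 in binary powers of 2.
So 3^201 ≡ 113 · 81 · 113 · 3 ≡ 170 (mod 403).
Squaring chain: 170; never reaches −1, so base 3 is a Miller–Rabin witness that 403 is composite.

170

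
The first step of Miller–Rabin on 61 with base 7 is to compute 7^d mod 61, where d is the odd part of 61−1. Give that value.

11

61 − 1 = 60 = 2^2 · 15, so d = 15.
7^1 ≡ 7 (mod 61)
7^2 ≡ 7^2 = 49 ≡ 49 (mod 61)
7^4 ≡ 49^2 = 2401 ≡ 22 (mod 61)
7^8 ≡ 22^2 = 484 ≡ 57 (mod 61)
15 = 8 + 4 + 2 + 1 in binary powers of 2.
So 7^15 ≡ 57 · 22 · 49 · 7 ≡ 11 (mod 61).
Squaring chain: 11 → 60; reaches −1, so base 7 does not prove 61 composite.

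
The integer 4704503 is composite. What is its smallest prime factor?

4704503 is odd.
Digit sum 23, not divisible by 3.
Ends in 3: not divisible by 5.
7: 4704503 = 7·672071 + 6
11: 4704503 = 11·427682 + 1
13: 4704503 = 13·361884 + 11
17: 4704503 = 17·276735 + 8
19: 4704503 = 19·247605 + 8
23: 4704503 = 23·204543 + 14
29: 4704503 = 29·162224 + 7
31: 4704503 = 31·151758 + 5
37: 4704503 = 37·127148 + 27
41: 4704503 = 41·114743 + 40
43: 4704503 = 43·109407 + 2
47: 4704503 = 47·100095 + 38
53: 4704503 = 53·88764 + 11
59: 4704503 = 59·79737 + 20
61: 4704503 = 61·77123

61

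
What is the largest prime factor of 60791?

53

60791 = 31 · 1961
1961 = 37 · 53
53 is prime.
So 60791 = 31 · 37 · 53; the largest prime factor is 53.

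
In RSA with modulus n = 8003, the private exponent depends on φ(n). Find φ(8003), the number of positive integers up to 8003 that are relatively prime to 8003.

7800

Factor: 8003 = 53 · 151.
φ(8003) = (53−1) · (151−1) = 52 · 150 = 7800.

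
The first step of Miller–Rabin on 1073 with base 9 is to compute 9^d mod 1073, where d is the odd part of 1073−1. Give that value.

1073 − 1 = 1072 = 2^4 · 67, so d = 67.
9^1 ≡ 9 (mod 1073)
9^2 ≡ 9^2 = 81 ≡ 81 (mod 1073)
9^4 ≡ 81^2 = 6561 ≡ 123 (mod 1073)
9^8 ≡ 123^2 = 15129 ≡ 107 (mod 1073)
9^16 ≡ 107^2 = 11449 ≡ 719 (mod 1073)
9^32 ≡ 719^2 = 516961 ≡ 848 (mod 1073)
9^64 ≡ 848^2 = 719104 ≡ 194 (mod 1073)
67 = 64 + 2 + 1 in binary powers of 2.
So 9^67 ≡ 194 · 81 · 9 ≡ 863 (mod 1073).
Squaring chain: 863 → 107 → 719 → 848; never reaches −1, so base 9 is a Miller–Rabin witness that 1073 is composite.

863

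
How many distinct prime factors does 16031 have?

16031 = 17 · 943
943 = 23 · 41
16031 = 17 · 23 · 41, which has 3 distinct prime factors.

3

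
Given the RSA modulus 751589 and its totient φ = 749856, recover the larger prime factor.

φ(n) = (p−1)(q−1) = n − (p+q) + 1, so p + q = 751589 − 749856 + 1 = 1734.
p and q are the roots of t² − 1734t + 751589 = 0.
Discriminant: 1734² − 4·751589 = 3006756 − 3006356 = 400; √400 = 20.
q = (1734 − 20)/2 = 857, p = (1734 + 20)/2 = 877.
Check: 857 · 877 = 751589.

877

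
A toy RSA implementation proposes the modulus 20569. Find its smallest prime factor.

20569 is odd.
Digit sum 22, not divisible by 3.
Ends in 9: not divisible by 5.
7: 20569 = 7·2938 + 3
11: 20569 = 11·1869 + 10
13: 20569 = 13·1582 + 3
17: 20569 = 17·1209 + 16
19: 20569 = 19·1082 + 11
23: 20569 = 23·894 + 7
29: 20569 = 29·709 + 8
31: 20569 = 31·663 + 16
37: 20569 = 37·555 + 34
41: 20569 = 41·501 + 28
43: 20569 = 43·478 + 15
47: 20569 = 47·437 + 30
53: 20569 = 53·388 + 5
59: 20569 = 59·348 + 37
61: 20569 = 61·337 + 12
67: 20569 = 67·307

67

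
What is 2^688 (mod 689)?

68

2^1 ≡ 2 (mod 689)
2^2 ≡ 2^2 = 4 ≡ 4 (mod 689)
2^4 ≡ 4^2 = 16 ≡ 16 (mod 689)
2^8 ≡ 16^2 = 256 ≡ 256 (mod 689)
2^16 ≡ 256^2 = 65536 ≡ 81 (mod 689)
2^32 ≡ 81^2 = 6561 ≡ 360 (mod 689)
2^64 ≡ 360^2 = 129600 ≡ 68 (mod 689)
2^128 ≡ 68^2 = 4624 ≡ 490 (mod 689)
2^256 ≡ 490^2 = 240100 ≡ 328 (mod 689)
2^512 ≡ 328^2 = 107584 ≡ 100 (mod 689)
688 = 512 + 128 + 32 + 16 in binary powers of 2.
So 2^688 ≡ 100 · 490 · 360 · 81 ≡ 68 (mod 689).
Since 68 ≠ 1, base 2 is a Fermat witness: 689 is composite.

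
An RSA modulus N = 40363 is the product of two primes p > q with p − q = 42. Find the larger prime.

223

Since p = q + 42, we have 40363 = q(q + 42), so q² + 42q − 40363 = 0.
Discriminant: 42² + 4·40363 = 1764 + 161452 = 163216; √163216 = 404.
q = (−42 + 404)/2 = 181, and p = q + 42 = 223.
Check: 181 · 223 = 40363.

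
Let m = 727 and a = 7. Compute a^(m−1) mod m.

1

7^1 ≡ 7 (mod 727)
7^2 ≡ 7^2 = 49 ≡ 49 (mod 727)
7^4 ≡ 49^2 = 2401 ≡ 220 (mod 727)
7^8 ≡ 220^2 = 48400 ≡ 418 (mod 727)
7^16 ≡ 418^2 = 174724 ≡ 244 (mod 727)
7^32 ≡ 244^2 = 59536 ≡ 649 (mod 727)
7^64 ≡ 649^2 = 421201 ≡ 268 (mod 727)
7^128 ≡ 268^2 = 71824 ≡ 578 (mod 727)
7^256 ≡ 578^2 = 334084 ≡ 391 (mod 727)
7^512 ≡ 391^2 = 152881 ≡ 211 (mod 727)
726 = 512 + 128 + 64 + 16 + 4 + 2 in binary powers of 2.
So 7^726 ≡ 211 · 578 · 268 · 244 · 220 · 49 ≡ 1 (mod 727).
Since the result is 1, base 7 gives no evidence that 727 is composite.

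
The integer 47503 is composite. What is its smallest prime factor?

67

47503 is odd.
Digit sum 19, not divisible by 3.
Ends in 3: not divisible by 5.
7: 47503 = 7·6786 + 1
11: 47503 = 11·4318 + 5
13: 47503 = 13·3654 + 1
17: 47503 = 17·2794 + 5
19: 47503 = 19·2500 + 3
23: 47503 = 23·2065 + 8
29: 47503 = 29·1638 + 1
31: 47503 = 31·1532 + 11
37: 47503 = 37·1283 + 32
41: 47503 = 41·1158 + 25
43: 47503 = 43·1104 + 31
47: 47503 = 47·1010 + 33
53: 47503 = 53·896 + 15
59: 47503 = 59·805 + 8
61: 47503 = 61·778 + 45
67: 47503 = 67·709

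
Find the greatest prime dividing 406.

29

406 = 2 · 203
203 = 7 · 29
29 is prime.
So 406 = 2 · 7 · 29; the largest prime factor is 29.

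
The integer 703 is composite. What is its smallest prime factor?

19

703 is odd.
Digit sum 10, not divisible by 3.
Ends in 3: not divisible by 5.
7: 703 = 7·100 + 3
11: 703 = 11·63 + 10
13: 703 = 13·54 + 1
17: 703 = 17·41 + 6
19: 703 = 19·37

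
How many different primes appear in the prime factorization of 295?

295 = 5 · 59
295 = 5 · 59, which has 2 distinct prime factors.

2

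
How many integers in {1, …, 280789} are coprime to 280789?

259776

Factor: 280789 = 17 · 83 · 199.
φ(280789) = (17−1) · (83−1) · (199−1) = 16 · 82 · 198 = 259776.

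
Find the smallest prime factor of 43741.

17

43741 is odd.
Digit sum 19, not divisible by 3.
Ends in 1: not divisible by 5.
7: 43741 = 7·6248 + 5
11: 43741 = 11·3976 + 5
13: 43741 = 13·3364 + 9
17: 43741 = 17·2573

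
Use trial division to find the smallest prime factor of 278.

278 is even: 2 divides it.

2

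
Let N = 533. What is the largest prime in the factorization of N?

41

533 = 13 · 41
41 is prime.
So 533 = 13 · 41; the largest prime factor is 41.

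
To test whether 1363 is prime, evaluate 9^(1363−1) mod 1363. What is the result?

9^1 ≡ 9 (mod 1363)
9^2 ≡ 9^2 = 81 ≡ 81 (mod 1363)
9^4 ≡ 81^2 = 6561 ≡ 1109 (mod 1363)
9^8 ≡ 1109^2 = 1229881 ≡ 455 (mod 1363)
9^16 ≡ 455^2 = 207025 ≡ 1212 (mod 1363)
9^32 ≡ 1212^2 = 1468944 ≡ 993 (mod 1363)
9^64 ≡ 993^2 = 986049 ≡ 600 (mod 1363)
9^128 ≡ 600^2 = 360000 ≡ 168 (mod 1363)
9^256 ≡ 168^2 = 28224 ≡ 964 (mod 1363)
9^512 ≡ 964^2 = 929296 ≡ 1093 (mod 1363)
9^1024 ≡ 1093^2 = 1194649 ≡ 661 (mod 1363)
1362 = 1024 + 256 + 64 + 16 + 2 in binary powers of 2.
So 9^1362 ≡ 661 · 964 · 600 · 1212 · 81 ≡ 1051 (mod 1363).
Since 1051 ≠ 1, base 9 is a Fermat witness: 1363 is composite.

1051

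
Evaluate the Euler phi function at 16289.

Factor: 16289 = 7 · 13 · 179.
φ(16289) = (7−1) · (13−1) · (179−1) = 6 · 12 · 178 = 12816.

12816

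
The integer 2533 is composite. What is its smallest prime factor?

2533 is odd.
Digit sum 13, not divisible by 3.
Ends in 3: not divisible by 5.
7: 2533 = 7·361 + 6
11: 2533 = 11·230 + 3
13: 2533 = 13·194 + 11
17: 2533 = 17·149

17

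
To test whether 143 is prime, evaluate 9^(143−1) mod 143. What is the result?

9^1 ≡ 9 (mod 143)
9^2 ≡ 9^2 = 81 ≡ 81 (mod 143)
9^4 ≡ 81^2 = 6561 ≡ 126 (mod 143)
9^8 ≡ 126^2 = 15876 ≡ 3 (mod 143)
9^16 ≡ 3^2 = 9 ≡ 9 (mod 143)
9^32 ≡ 9^2 = 81 ≡ 81 (mod 143)
9^64 ≡ 81^2 = 6561 ≡ 126 (mod 143)
9^128 ≡ 126^2 = 15876 ≡ 3 (mod 143)
142 = 128 + 8 + 4 + 2 in binary powers of 2.
So 9^142 ≡ 3 · 3 · 126 · 81 ≡ 48 (mod 143).
Since 48 ≠ 1, base 9 is a Fermat witness: 143 is composite.

48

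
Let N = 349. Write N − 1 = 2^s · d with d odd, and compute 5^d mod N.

349 − 1 = 348 = 2^2 · 87, so d = 87.
5^1 ≡ 5 (mod 349)
5^2 ≡ 5^2 = 25 ≡ 25 (mod 349)
5^4 ≡ 25^2 = 625 ≡ 276 (mod 349)
5^8 ≡ 276^2 = 76176 ≡ 94 (mod 349)
5^16 ≡ 94^2 = 8836 ≡ 111 (mod 349)
5^32 ≡ 111^2 = 12321 ≡ 106 (mod 349)
5^64 ≡ 106^2 = 11236 ≡ 68 (mod 349)
87 = 64 + 16 + 4 + 2 + 1 in binary powers of 2.
So 5^87 ≡ 68 · 111 · 276 · 25 · 5 ≡ 348 (mod 349).
Since 5^d ≡ 348 (mod 349), base 5 does not prove 349 composite.

348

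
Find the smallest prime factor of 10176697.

10176697 is odd.
Digit sum 37, not divisible by 3.
Ends in 7: not divisible by 5.
7: 10176697 = 7·1453813 + 6
11: 10176697 = 11·925154 + 3
13: 10176697 = 13·782822 + 11
17: 10176697 = 17·598629 + 4
19: 10176697 = 19·535615 + 12
23: 10176697 = 23·442465 + 2
29: 10176697 = 29·350920 + 17
31: 10176697 = 31·328280 + 17
37: 10176697 = 37·275045 + 32
41: 10176697 = 41·248212 + 5
43: 10176697 = 43·236667 + 16
47: 10176697 = 47·216525 + 22
53: 10176697 = 53·192013 + 8
59: 10176697 = 59·172486 + 23
61: 10176697 = 61·166831 + 6
67: 10176697 = 67·151891

67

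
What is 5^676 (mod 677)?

5^1 ≡ 5 (mod 677)
5^2 ≡ 5^2 = 25 ≡ 25 (mod 677)
5^4 ≡ 25^2 = 625 ≡ 625 (mod 677)
5^8 ≡ 625^2 = 390625 ≡ 673 (mod 677)
5^16 ≡ 673^2 = 452929 ≡ 16 (mod 677)
5^32 ≡ 16^2 = 256 ≡ 256 (mod 677)
5^64 ≡ 256^2 = 65536 ≡ 544 (mod 677)
5^128 ≡ 544^2 = 295936 ≡ 87 (mod 677)
5^256 ≡ 87^2 = 7569 ≡ 122 (mod 677)
5^512 ≡ 122^2 = 14884 ≡ 667 (mod 677)
676 = 512 + 128 + 32 + 4 in binary powers of 2.
So 5^676 ≡ 667 · 87 · 256 · 625 ≡ 1 (mod 677).
Since the result is 1, base 5 gives no evidence that 677 is composite.

1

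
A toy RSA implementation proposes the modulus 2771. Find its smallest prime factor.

2771 is odd.
Digit sum 17, not divisible by 3.
Ends in 1: not divisible by 5.
7: 2771 = 7·395 + 6
11: 2771 = 11·251 + 10
13: 2771 = 13·213 + 2
17: 2771 = 17·163

17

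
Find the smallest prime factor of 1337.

7

1337 is odd.
Digit sum 14, not divisible by 3.
Ends in 7: not divisible by 5.
7: 1337 = 7·191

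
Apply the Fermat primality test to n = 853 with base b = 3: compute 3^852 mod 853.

1

3^1 ≡ 3 (mod 853)
3^2 ≡ 3^2 = 9 ≡ 9 (mod 853)
3^4 ≡ 9^2 = 81 ≡ 81 (mod 853)
3^8 ≡ 81^2 = 6561 ≡ 590 (mod 853)
3^16 ≡ 590^2 = 348100 ≡ 76 (mod 853)
3^32 ≡ 76^2 = 5776 ≡ 658 (mod 853)
3^64 ≡ 658^2 = 432964 ≡ 493 (mod 853)
3^128 ≡ 493^2 = 243049 ≡ 797 (mod 853)
3^256 ≡ 797^2 = 635209 ≡ 577 (mod 853)
3^512 ≡ 577^2 = 332929 ≡ 259 (mod 853)
852 = 512 + 256 + 64 + 16 + 4 in binary powers of 2.
So 3^852 ≡ 259 · 577 · 493 · 76 · 81 ≡ 1 (mod 853).
Since the result is 1, base 3 gives no evidence that 853 is composite.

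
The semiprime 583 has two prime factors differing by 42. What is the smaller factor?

11

Since p = q + 42, we have 583 = q(q + 42), so q² + 42q − 583 = 0.
Discriminant: 42² + 4·583 = 1764 + 2332 = 4096; √4096 = 64.
q = (−42 + 64)/2 = 11, and p = q + 42 = 53.
Check: 11 · 53 = 583.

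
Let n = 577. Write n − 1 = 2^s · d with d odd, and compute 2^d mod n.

512

577 − 1 = 576 = 2^6 · 9, so d = 9.
2^1 ≡ 2 (mod 577)
2^2 ≡ 2^2 = 4 ≡ 4 (mod 577)
2^4 ≡ 4^2 = 16 ≡ 16 (mod 577)
2^8 ≡ 16^2 = 256 ≡ 256 (mod 577)
9 = 8 + 1 in binary powers of 2.
So 2^9 ≡ 256 · 2 ≡ 512 (mod 577).
Squaring chain: 512 → 186 → 553 → 576 → 1 → 1; reaches −1, so base 2 does not prove 577 composite.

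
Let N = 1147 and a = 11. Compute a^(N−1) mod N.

593

11^1 ≡ 11 (mod 1147)
11^2 ≡ 11^2 = 121 ≡ 121 (mod 1147)
11^4 ≡ 121^2 = 14641 ≡ 877 (mod 1147)
11^8 ≡ 877^2 = 769129 ≡ 639 (mod 1147)
11^16 ≡ 639^2 = 408321 ≡ 1136 (mod 1147)
11^32 ≡ 1136^2 = 1290496 ≡ 121 (mod 1147)
11^64 ≡ 121^2 = 14641 ≡ 877 (mod 1147)
11^128 ≡ 877^2 = 769129 ≡ 639 (mod 1147)
11^256 ≡ 639^2 = 408321 ≡ 1136 (mod 1147)
11^512 ≡ 1136^2 = 1290496 ≡ 121 (mod 1147)
11^1024 ≡ 121^2 = 14641 ≡ 877 (mod 1147)
1146 = 1024 + 64 + 32 + 16 + 8 + 2 in binary powers of 2.
So 11^1146 ≡ 877 · 877 · 121 · 1136 · 639 · 121 ≡ 593 (mod 1147).
Since 593 ≠ 1, base 11 is a Fermat witness: 1147 is composite.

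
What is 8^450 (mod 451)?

122

8^1 ≡ 8 (mod 451)
8^2 ≡ 8^2 = 64 ≡ 64 (mod 451)
8^4 ≡ 64^2 = 4096 ≡ 37 (mod 451)
8^8 ≡ 37^2 = 1369 ≡ 16 (mod 451)
8^16 ≡ 16^2 = 256 ≡ 256 (mod 451)
8^32 ≡ 256^2 = 65536 ≡ 141 (mod 451)
8^64 ≡ 141^2 = 19881 ≡ 37 (mod 451)
8^128 ≡ 37^2 = 1369 ≡ 16 (mod 451)
8^256 ≡ 16^2 = 256 ≡ 256 (mod 451)
450 = 256 + 128 + 64 + 2 in binary powers of 2.
So 8^450 ≡ 256 · 16 · 37 · 64 ≡ 122 (mod 451).
Since 122 ≠ 1, base 8 is a Fermat witness: 451 is composite.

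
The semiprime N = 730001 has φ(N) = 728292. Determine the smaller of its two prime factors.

φ(n) = (p−1)(q−1) = n − (p+q) + 1, so p + q = 730001 − 728292 + 1 = 1710.
p and q are the roots of t² − 1710t + 730001 = 0.
Discriminant: 1710² − 4·730001 = 2924100 − 2920004 = 4096; √4096 = 64.
q = (1710 − 64)/2 = 823, p = (1710 + 64)/2 = 887.
Check: 823 · 887 = 730001.

823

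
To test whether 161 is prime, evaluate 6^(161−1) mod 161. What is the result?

6^1 ≡ 6 (mod 161)
6^2 ≡ 6^2 = 36 ≡ 36 (mod 161)
6^4 ≡ 36^2 = 1296 ≡ 8 (mod 161)
6^8 ≡ 8^2 = 64 ≡ 64 (mod 161)
6^16 ≡ 64^2 = 4096 ≡ 71 (mod 161)
6^32 ≡ 71^2 = 5041 ≡ 50 (mod 161)
6^64 ≡ 50^2 = 2500 ≡ 85 (mod 161)
6^128 ≡ 85^2 = 7225 ≡ 141 (mod 161)
160 = 128 + 32 in binary powers of 2.
So 6^160 ≡ 141 · 50 ≡ 127 (mod 161).
Since 127 ≠ 1, base 6 is a Fermat witness: 161 is composite.

127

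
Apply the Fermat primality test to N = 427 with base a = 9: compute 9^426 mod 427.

253

9^1 ≡ 9 (mod 427)
9^2 ≡ 9^2 = 81 ≡ 81 (mod 427)
9^4 ≡ 81^2 = 6561 ≡ 156 (mod 427)
9^8 ≡ 156^2 = 24336 ≡ 424 (mod 427)
9^16 ≡ 424^2 = 179776 ≡ 9 (mod 427)
9^32 ≡ 9^2 = 81 ≡ 81 (mod 427)
9^64 ≡ 81^2 = 6561 ≡ 156 (mod 427)
9^128 ≡ 156^2 = 24336 ≡ 424 (mod 427)
9^256 ≡ 424^2 = 179776 ≡ 9 (mod 427)
426 = 256 + 128 + 32 + 8 + 2 in binary powers of 2.
So 9^426 ≡ 9 · 424 · 81 · 424 · 81 ≡ 253 (mod 427).
Since 253 ≠ 1, base 9 is a Fermat witness: 427 is composite.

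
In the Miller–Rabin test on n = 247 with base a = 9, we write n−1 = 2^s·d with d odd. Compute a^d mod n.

144

247 − 1 = 246 = 2^1 · 123, so d = 123.
9^1 ≡ 9 (mod 247)
9^2 ≡ 9^2 = 81 ≡ 81 (mod 247)
9^4 ≡ 81^2 = 6561 ≡ 139 (mod 247)
9^8 ≡ 139^2 = 19321 ≡ 55 (mod 247)
9^16 ≡ 55^2 = 3025 ≡ 61 (mod 247)
9^32 ≡ 61^2 = 3721 ≡ 16 (mod 247)
9^64 ≡ 16^2 = 256 ≡ 9 (mod 247)
123 = 64 + 32 + 16 + 8 + 2 + 1 in binary powers of 2.
So 9^123 ≡ 9 · 16 · 61 · 55 · 81 · 9 ≡ 144 (mod 247).
Squaring chain: 144; never reaches −1, so base 9 is a Miller–Rabin witness that 247 is composite.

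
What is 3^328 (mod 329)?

3^1 ≡ 3 (mod 329)
3^2 ≡ 3^2 = 9 ≡ 9 (mod 329)
3^4 ≡ 9^2 = 81 ≡ 81 (mod 329)
3^8 ≡ 81^2 = 6561 ≡ 310 (mod 329)
3^16 ≡ 310^2 = 96100 ≡ 32 (mod 329)
3^32 ≡ 32^2 = 1024 ≡ 37 (mod 329)
3^64 ≡ 37^2 = 1369 ≡ 53 (mod 329)
3^128 ≡ 53^2 = 2809 ≡ 177 (mod 329)
3^256 ≡ 177^2 = 31329 ≡ 74 (mod 329)
328 = 256 + 64 + 8 in binary powers of 2.
So 3^328 ≡ 74 · 53 · 310 ≡ 165 (mod 329).
Since 165 ≠ 1, base 3 is a Fermat witness: 329 is composite.

165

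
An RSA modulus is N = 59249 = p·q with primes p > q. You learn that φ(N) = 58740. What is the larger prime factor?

331

φ(n) = (p−1)(q−1) = n − (p+q) + 1, so p + q = 59249 − 58740 + 1 = 510.
p and q are the roots of t² − 510t + 59249 = 0.
Discriminant: 510² − 4·59249 = 260100 − 236996 = 23104; √23104 = 152.
q = (510 − 152)/2 = 179, p = (510 + 152)/2 = 331.
Check: 179 · 331 = 59249.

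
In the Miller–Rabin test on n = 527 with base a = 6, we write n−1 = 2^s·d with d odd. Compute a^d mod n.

150

527 − 1 = 526 = 2^1 · 263, so d = 263.
6^1 ≡ 6 (mod 527)
6^2 ≡ 6^2 = 36 ≡ 36 (mod 527)
6^4 ≡ 36^2 = 1296 ≡ 242 (mod 527)
6^8 ≡ 242^2 = 58564 ≡ 67 (mod 527)
6^16 ≡ 67^2 = 4489 ≡ 273 (mod 527)
6^32 ≡ 273^2 = 74529 ≡ 222 (mod 527)
6^64 ≡ 222^2 = 49284 ≡ 273 (mod 527)
6^128 ≡ 273^2 = 74529 ≡ 222 (mod 527)
6^256 ≡ 222^2 = 49284 ≡ 273 (mod 527)
263 = 256 + 4 + 2 + 1 in binary powers of 2.
So 6^263 ≡ 273 · 242 · 36 · 6 ≡ 150 (mod 527).
Squaring chain: 150; never reaches −1, so base 6 is a Miller–Rabin witness that 527 is composite.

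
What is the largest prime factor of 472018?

472018 = 2 · 236009
236009 = 53 · 4453
4453 = 61 · 73
73 is prime.
So 472018 = 2 · 53 · 61 · 73; the largest prime factor is 73.

73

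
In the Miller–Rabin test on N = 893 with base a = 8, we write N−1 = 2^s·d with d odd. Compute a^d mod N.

893 − 1 = 892 = 2^2 · 223, so d = 223.
8^1 ≡ 8 (mod 893)
8^2 ≡ 8^2 = 64 ≡ 64 (mod 893)
8^4 ≡ 64^2 = 4096 ≡ 524 (mod 893)
8^8 ≡ 524^2 = 274576 ≡ 425 (mod 893)
8^16 ≡ 425^2 = 180625 ≡ 239 (mod 893)
8^32 ≡ 239^2 = 57121 ≡ 862 (mod 893)
8^64 ≡ 862^2 = 743044 ≡ 68 (mod 893)
8^128 ≡ 68^2 = 4624 ≡ 159 (mod 893)
223 = 128 + 64 + 16 + 8 + 4 + 2 + 1 in binary powers of 2.
So 8^223 ≡ 159 · 68 · 239 · 425 · 524 · 64 · 8 ≡ 521 (mod 893).
Squaring chain: 521 → 862; never reaches −1, so base 8 is a Miller–Rabin witness that 893 is composite.

521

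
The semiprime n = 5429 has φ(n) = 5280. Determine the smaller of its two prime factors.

φ(n) = (p−1)(q−1) = n − (p+q) + 1, so p + q = 5429 − 5280 + 1 = 150.
p and q are the roots of t² − 150t + 5429 = 0.
Discriminant: 150² − 4·5429 = 22500 − 21716 = 784; √784 = 28.
q = (150 − 28)/2 = 61, p = (150 + 28)/2 = 89.
Check: 61 · 89 = 5429.

61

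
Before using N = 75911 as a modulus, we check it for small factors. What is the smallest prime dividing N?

75911 is odd.
Digit sum 23, not divisible by 3.
Ends in 1: not divisible by 5.
7: 75911 = 7·10844 + 3
11: 75911 = 11·6901

11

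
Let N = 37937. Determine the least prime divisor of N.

59

37937 is odd.
Digit sum 29, not divisible by 3.
Ends in 7: not divisible by 5.
7: 37937 = 7·5419 + 4
11: 37937 = 11·3448 + 9
13: 37937 = 13·2918 + 3
17: 37937 = 17·2231 + 10
19: 37937 = 19·1996 + 13
23: 37937 = 23·1649 + 10
29: 37937 = 29·1308 + 5
31: 37937 = 31·1223 + 24
37: 37937 = 37·1025 + 12
41: 37937 = 41·925 + 12
43: 37937 = 43·882 + 11
47: 37937 = 47·807 + 8
53: 37937 = 53·715 + 42
59: 37937 = 59·643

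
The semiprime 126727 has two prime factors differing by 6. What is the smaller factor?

353

Since p = q + 6, we have 126727 = q(q + 6), so q² + 6q − 126727 = 0.
Discriminant: 6² + 4·126727 = 36 + 506908 = 506944; √506944 = 712.
q = (−6 + 712)/2 = 353, and p = q + 6 = 359.
Check: 353 · 359 = 126727.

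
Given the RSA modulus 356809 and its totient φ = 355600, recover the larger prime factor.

701

φ(n) = (p−1)(q−1) = n − (p+q) + 1, so p + q = 356809 − 355600 + 1 = 1210.
p and q are the roots of t² − 1210t + 356809 = 0.
Discriminant: 1210² − 4·356809 = 1464100 − 1427236 = 36864; √36864 = 192.
q = (1210 − 192)/2 = 509, p = (1210 + 192)/2 = 701.
Check: 509 · 701 = 356809.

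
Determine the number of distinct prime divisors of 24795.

4

24795 = 3^2 · 2755
2755 = 5 · 551
551 = 19 · 29
24795 = 3^2 · 5 · 19 · 29, which has 4 distinct prime factors.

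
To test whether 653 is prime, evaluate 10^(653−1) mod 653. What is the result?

1

10^1 ≡ 10 (mod 653)
10^2 ≡ 10^2 = 100 ≡ 100 (mod 653)
10^4 ≡ 100^2 = 10000 ≡ 205 (mod 653)
10^8 ≡ 205^2 = 42025 ≡ 233 (mod 653)
10^16 ≡ 233^2 = 54289 ≡ 90 (mod 653)
10^32 ≡ 90^2 = 8100 ≡ 264 (mod 653)
10^64 ≡ 264^2 = 69696 ≡ 478 (mod 653)
10^128 ≡ 478^2 = 228484 ≡ 587 (mod 653)
10^256 ≡ 587^2 = 344569 ≡ 438 (mod 653)
10^512 ≡ 438^2 = 191844 ≡ 515 (mod 653)
652 = 512 + 128 + 8 + 4 in binary powers of 2.
So 10^652 ≡ 515 · 587 · 233 · 205 ≡ 1 (mod 653).
Since the result is 1, base 10 gives no evidence that 653 is composite.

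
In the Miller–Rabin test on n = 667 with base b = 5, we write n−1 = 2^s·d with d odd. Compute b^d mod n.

332

667 − 1 = 666 = 2^1 · 333, so d = 333.
5^1 ≡ 5 (mod 667)
5^2 ≡ 5^2 = 25 ≡ 25 (mod 667)
5^4 ≡ 25^2 = 625 ≡ 625 (mod 667)
5^8 ≡ 625^2 = 390625 ≡ 430 (mod 667)
5^16 ≡ 430^2 = 184900 ≡ 141 (mod 667)
5^32 ≡ 141^2 = 19881 ≡ 538 (mod 667)
5^64 ≡ 538^2 = 289444 ≡ 633 (mod 667)
5^128 ≡ 633^2 = 400689 ≡ 489 (mod 667)
5^256 ≡ 489^2 = 239121 ≡ 335 (mod 667)
333 = 256 + 64 + 8 + 4 + 1 in binary powers of 2.
So 5^333 ≡ 335 · 633 · 430 · 625 · 5 ≡ 332 (mod 667).
Squaring chain: 332; never reaches −1, so base 5 is a Miller–Rabin witness that 667 is composite.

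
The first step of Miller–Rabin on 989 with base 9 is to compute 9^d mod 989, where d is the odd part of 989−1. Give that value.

744

989 − 1 = 988 = 2^2 · 247, so d = 247.
9^1 ≡ 9 (mod 989)
9^2 ≡ 9^2 = 81 ≡ 81 (mod 989)
9^4 ≡ 81^2 = 6561 ≡ 627 (mod 989)
9^8 ≡ 627^2 = 393129 ≡ 496 (mod 989)
9^16 ≡ 496^2 = 246016 ≡ 744 (mod 989)
9^32 ≡ 744^2 = 553536 ≡ 685 (mod 989)
9^64 ≡ 685^2 = 469225 ≡ 439 (mod 989)
9^128 ≡ 439^2 = 192721 ≡ 855 (mod 989)
247 = 128 + 64 + 32 + 16 + 4 + 2 + 1 in binary powers of 2.
So 9^247 ≡ 855 · 439 · 685 · 744 · 627 · 81 · 9 ≡ 744 (mod 989).
Squaring chain: 744 → 685; never reaches −1, so base 9 is a Miller–Rabin witness that 989 is composite.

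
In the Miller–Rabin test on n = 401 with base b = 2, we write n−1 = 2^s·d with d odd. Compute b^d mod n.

401 − 1 = 400 = 2^4 · 25, so d = 25.
2^1 ≡ 2 (mod 401)
2^2 ≡ 2^2 = 4 ≡ 4 (mod 401)
2^4 ≡ 4^2 = 16 ≡ 16 (mod 401)
2^8 ≡ 16^2 = 256 ≡ 256 (mod 401)
2^16 ≡ 256^2 = 65536 ≡ 173 (mod 401)
25 = 16 + 8 + 1 in binary powers of 2.
So 2^25 ≡ 173 · 256 · 2 ≡ 356 (mod 401).
Squaring chain: 356 → 20 → 400 → 1; reaches −1, so base 2 does not prove 401 composite.

356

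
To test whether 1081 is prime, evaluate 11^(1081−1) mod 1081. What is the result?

581

11^1 ≡ 11 (mod 1081)
11^2 ≡ 11^2 = 121 ≡ 121 (mod 1081)
11^4 ≡ 121^2 = 14641 ≡ 588 (mod 1081)
11^8 ≡ 588^2 = 345744 ≡ 905 (mod 1081)
11^16 ≡ 905^2 = 819025 ≡ 708 (mod 1081)
11^32 ≡ 708^2 = 501264 ≡ 761 (mod 1081)
11^64 ≡ 761^2 = 579121 ≡ 786 (mod 1081)
11^128 ≡ 786^2 = 617796 ≡ 545 (mod 1081)
11^256 ≡ 545^2 = 297025 ≡ 831 (mod 1081)
11^512 ≡ 831^2 = 690561 ≡ 883 (mod 1081)
11^1024 ≡ 883^2 = 779689 ≡ 288 (mod 1081)
1080 = 1024 + 32 + 16 + 8 in binary powers of 2.
So 11^1080 ≡ 288 · 761 · 708 · 905 ≡ 581 (mod 1081).
Since 581 ≠ 1, base 11 is a Fermat witness: 1081 is composite.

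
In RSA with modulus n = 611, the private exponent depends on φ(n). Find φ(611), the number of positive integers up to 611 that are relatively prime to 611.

552

Factor: 611 = 13 · 47.
φ(611) = (13−1) · (47−1) = 12 · 46 = 552.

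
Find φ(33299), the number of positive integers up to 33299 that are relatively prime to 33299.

27720

Factor: 33299 = 7 · 67 · 71.
φ(33299) = (7−1) · (67−1) · (71−1) = 6 · 66 · 70 = 27720.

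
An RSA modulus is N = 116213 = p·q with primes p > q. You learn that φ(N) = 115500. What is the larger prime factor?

φ(n) = (p−1)(q−1) = n − (p+q) + 1, so p + q = 116213 − 115500 + 1 = 714.
p and q are the roots of t² − 714t + 116213 = 0.
Discriminant: 714² − 4·116213 = 509796 − 464852 = 44944; √44944 = 212.
q = (714 − 212)/2 = 251, p = (714 + 212)/2 = 463.
Check: 251 · 463 = 116213.

463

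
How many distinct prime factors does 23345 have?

4

23345 = 5 · 4669
4669 = 7 · 667
667 = 23 · 29
23345 = 5 · 7 · 23 · 29, which has 4 distinct prime factors.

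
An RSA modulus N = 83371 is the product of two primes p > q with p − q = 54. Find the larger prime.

317

Since p = q + 54, we have 83371 = q(q + 54), so q² + 54q − 83371 = 0.
Discriminant: 54² + 4·83371 = 2916 + 333484 = 336400; √336400 = 580.
q = (−54 + 580)/2 = 263, and p = q + 54 = 317.
Check: 263 · 317 = 83371.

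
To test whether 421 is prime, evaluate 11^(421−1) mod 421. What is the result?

11^1 ≡ 11 (mod 421)
11^2 ≡ 11^2 = 121 ≡ 121 (mod 421)
11^4 ≡ 121^2 = 14641 ≡ 327 (mod 421)
11^8 ≡ 327^2 = 106929 ≡ 416 (mod 421)
11^16 ≡ 416^2 = 173056 ≡ 25 (mod 421)
11^32 ≡ 25^2 = 625 ≡ 204 (mod 421)
11^64 ≡ 204^2 = 41616 ≡ 358 (mod 421)
11^128 ≡ 358^2 = 128164 ≡ 180 (mod 421)
11^256 ≡ 180^2 = 32400 ≡ 404 (mod 421)
420 = 256 + 128 + 32 + 4 in binary powers of 2.
So 11^420 ≡ 404 · 180 · 204 · 327 ≡ 1 (mod 421).
Since the result is 1, base 11 gives no evidence that 421 is composite.

1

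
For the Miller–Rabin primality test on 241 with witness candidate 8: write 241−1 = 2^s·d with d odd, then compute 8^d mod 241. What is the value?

211

241 − 1 = 240 = 2^4 · 15, so d = 15.
8^1 ≡ 8 (mod 241)
8^2 ≡ 8^2 = 64 ≡ 64 (mod 241)
8^4 ≡ 64^2 = 4096 ≡ 240 (mod 241)
8^8 ≡ 240^2 = 57600 ≡ 1 (mod 241)
15 = 8 + 4 + 2 + 1 in binary powers of 2.
So 8^15 ≡ 1 · 240 · 64 · 8 ≡ 211 (mod 241).
Squaring chain: 211 → 177 → 240 → 1; reaches −1, so base 8 does not prove 241 composite.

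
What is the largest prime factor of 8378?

71

8378 = 2 · 4189
4189 = 59 · 71
71 is prime.
So 8378 = 2 · 59 · 71; the largest prime factor is 71.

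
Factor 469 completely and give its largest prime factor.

67

469 = 7 · 67
67 is prime.
So 469 = 7 · 67; the largest prime factor is 67.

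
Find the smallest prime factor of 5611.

31

5611 is odd.
Digit sum 13, not divisible by 3.
Ends in 1: not divisible by 5.
7: 5611 = 7·801 + 4
11: 5611 = 11·510 + 1
13: 5611 = 13·431 + 8
17: 5611 = 17·330 + 1
19: 5611 = 19·295 + 6
23: 5611 = 23·243 + 22
29: 5611 = 29·193 + 14
31: 5611 = 31·181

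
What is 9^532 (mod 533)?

9^1 ≡ 9 (mod 533)
9^2 ≡ 9^2 = 81 ≡ 81 (mod 533)
9^4 ≡ 81^2 = 6561 ≡ 165 (mod 533)
9^8 ≡ 165^2 = 27225 ≡ 42 (mod 533)
9^16 ≡ 42^2 = 1764 ≡ 165 (mod 533)
9^32 ≡ 165^2 = 27225 ≡ 42 (mod 533)
9^64 ≡ 42^2 = 1764 ≡ 165 (mod 533)
9^128 ≡ 165^2 = 27225 ≡ 42 (mod 533)
9^256 ≡ 42^2 = 1764 ≡ 165 (mod 533)
9^512 ≡ 165^2 = 27225 ≡ 42 (mod 533)
532 = 512 + 16 + 4 in binary powers of 2.
So 9^532 ≡ 42 · 165 · 165 ≡ 165 (mod 533).
Since 165 ≠ 1, base 9 is a Fermat witness: 533 is composite.

165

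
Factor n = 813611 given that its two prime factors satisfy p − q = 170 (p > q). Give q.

Since p = q + 170, we have 813611 = q(q + 170), so q² + 170q − 813611 = 0.
Discriminant: 170² + 4·813611 = 28900 + 3254444 = 3283344; √3283344 = 1812.
q = (−170 + 1812)/2 = 821, and p = q + 170 = 991.
Check: 821 · 991 = 813611.

821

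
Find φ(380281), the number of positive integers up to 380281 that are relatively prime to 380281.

342000

Factor: 380281 = 11 · 181 · 191.
φ(380281) = (11−1) · (181−1) · (191−1) = 10 · 180 · 190 = 342000.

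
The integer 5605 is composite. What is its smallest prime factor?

5

5605 is odd.
Digit sum 16, not divisible by 3.
Ends in 5: divisible by 5.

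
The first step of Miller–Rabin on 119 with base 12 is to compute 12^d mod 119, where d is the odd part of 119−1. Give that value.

119 − 1 = 118 = 2^1 · 59, so d = 59.
12^1 ≡ 12 (mod 119)
12^2 ≡ 12^2 = 144 ≡ 25 (mod 119)
12^4 ≡ 25^2 = 625 ≡ 30 (mod 119)
12^8 ≡ 30^2 = 900 ≡ 67 (mod 119)
12^16 ≡ 67^2 = 4489 ≡ 86 (mod 119)
12^32 ≡ 86^2 = 7396 ≡ 18 (mod 119)
59 = 32 + 16 + 8 + 2 + 1 in binary powers of 2.
So 12^59 ≡ 18 · 86 · 67 · 25 · 12 ≡ 108 (mod 119).
Squaring chain: 108; never reaches −1, so base 12 is a Miller–Rabin witness that 119 is composite.

108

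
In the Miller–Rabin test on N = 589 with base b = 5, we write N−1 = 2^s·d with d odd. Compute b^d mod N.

125

589 − 1 = 588 = 2^2 · 147, so d = 147.
5^1 ≡ 5 (mod 589)
5^2 ≡ 5^2 = 25 ≡ 25 (mod 589)
5^4 ≡ 25^2 = 625 ≡ 36 (mod 589)
5^8 ≡ 36^2 = 1296 ≡ 118 (mod 589)
5^16 ≡ 118^2 = 13924 ≡ 377 (mod 589)
5^32 ≡ 377^2 = 142129 ≡ 180 (mod 589)
5^64 ≡ 180^2 = 32400 ≡ 5 (mod 589)
5^128 ≡ 5^2 = 25 ≡ 25 (mod 589)
147 = 128 + 16 + 2 + 1 in binary powers of 2.
So 5^147 ≡ 25 · 377 · 25 · 5 ≡ 125 (mod 589).
Squaring chain: 125 → 311; never reaches −1, so base 5 is a Miller–Rabin witness that 589 is composite.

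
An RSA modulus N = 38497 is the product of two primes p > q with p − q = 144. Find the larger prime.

281

Since p = q + 144, we have 38497 = q(q + 144), so q² + 144q − 38497 = 0.
Discriminant: 144² + 4·38497 = 20736 + 153988 = 174724; √174724 = 418.
q = (−144 + 418)/2 = 137, and p = q + 144 = 281.
Check: 137 · 281 = 38497.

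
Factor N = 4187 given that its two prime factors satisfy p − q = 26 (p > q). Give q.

Since p = q + 26, we have 4187 = q(q + 26), so q² + 26q − 4187 = 0.
Discriminant: 26² + 4·4187 = 676 + 16748 = 17424; √17424 = 132.
q = (−26 + 132)/2 = 53, and p = q + 26 = 79.
Check: 53 · 79 = 4187.

53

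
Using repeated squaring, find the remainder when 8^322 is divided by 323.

8^1 ≡ 8 (mod 323)
8^2 ≡ 8^2 = 64 ≡ 64 (mod 323)
8^4 ≡ 64^2 = 4096 ≡ 220 (mod 323)
8^8 ≡ 220^2 = 48400 ≡ 273 (mod 323)
8^16 ≡ 273^2 = 74529 ≡ 239 (mod 323)
8^32 ≡ 239^2 = 57121 ≡ 273 (mod 323)
8^64 ≡ 273^2 = 74529 ≡ 239 (mod 323)
8^128 ≡ 239^2 = 57121 ≡ 273 (mod 323)
8^256 ≡ 273^2 = 74529 ≡ 239 (mod 323)
322 = 256 + 64 + 2 in binary powers of 2.
So 8^322 ≡ 239 · 239 · 64 ≡ 30 (mod 323).
Since 30 ≠ 1, base 8 is a Fermat witness: 323 is composite.

30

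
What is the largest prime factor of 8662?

71

8662 = 2 · 4331
4331 = 61 · 71
71 is prime.
So 8662 = 2 · 61 · 71; the largest prime factor is 71.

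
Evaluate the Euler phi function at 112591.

102528

Factor: 112591 = 17 · 37 · 179.
φ(112591) = (17−1) · (37−1) · (179−1) = 16 · 36 · 178 = 102528.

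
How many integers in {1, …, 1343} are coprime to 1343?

Factor: 1343 = 17 · 79.
φ(1343) = (17−1) · (79−1) = 16 · 78 = 1248.

1248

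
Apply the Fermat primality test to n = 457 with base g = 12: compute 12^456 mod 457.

12^1 ≡ 12 (mod 457)
12^2 ≡ 12^2 = 144 ≡ 144 (mod 457)
12^4 ≡ 144^2 = 20736 ≡ 171 (mod 457)
12^8 ≡ 171^2 = 29241 ≡ 450 (mod 457)
12^16 ≡ 450^2 = 202500 ≡ 49 (mod 457)
12^32 ≡ 49^2 = 2401 ≡ 116 (mod 457)
12^64 ≡ 116^2 = 13456 ≡ 203 (mod 457)
12^128 ≡ 203^2 = 41209 ≡ 79 (mod 457)
12^256 ≡ 79^2 = 6241 ≡ 300 (mod 457)
456 = 256 + 128 + 64 + 8 in binary powers of 2.
So 12^456 ≡ 300 · 79 · 203 · 450 ≡ 1 (mod 457).
Since the result is 1, base 12 gives no evidence that 457 is composite.

1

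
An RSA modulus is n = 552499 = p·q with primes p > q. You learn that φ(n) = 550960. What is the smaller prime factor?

569

φ(n) = (p−1)(q−1) = n − (p+q) + 1, so p + q = 552499 − 550960 + 1 = 1540.
p and q are the roots of t² − 1540t + 552499 = 0.
Discriminant: 1540² − 4·552499 = 2371600 − 2209996 = 161604; √161604 = 402.
q = (1540 − 402)/2 = 569, p = (1540 + 402)/2 = 971.
Check: 569 · 971 = 552499.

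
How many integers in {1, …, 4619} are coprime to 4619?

Factor: 4619 = 31 · 149.
φ(4619) = (31−1) · (149−1) = 30 · 148 = 4440.

4440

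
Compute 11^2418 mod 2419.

513

11^1 ≡ 11 (mod 2419)
11^2 ≡ 11^2 = 121 ≡ 121 (mod 2419)
11^4 ≡ 121^2 = 14641 ≡ 127 (mod 2419)
11^8 ≡ 127^2 = 16129 ≡ 1615 (mod 2419)
11^16 ≡ 1615^2 = 2608225 ≡ 543 (mod 2419)
11^32 ≡ 543^2 = 294849 ≡ 2150 (mod 2419)
11^64 ≡ 2150^2 = 4622500 ≡ 2210 (mod 2419)
11^128 ≡ 2210^2 = 4884100 ≡ 139 (mod 2419)
11^256 ≡ 139^2 = 19321 ≡ 2388 (mod 2419)
11^512 ≡ 2388^2 = 5702544 ≡ 961 (mod 2419)
11^1024 ≡ 961^2 = 923521 ≡ 1882 (mod 2419)
11^2048 ≡ 1882^2 = 3541924 ≡ 508 (mod 2419)
2418 = 2048 + 256 + 64 + 32 + 16 + 2 in binary powers of 2.
So 11^2418 ≡ 508 · 2388 · 2210 · 2150 · 543 · 121 ≡ 513 (mod 2419).
Since 513 ≠ 1, base 11 is a Fermat witness: 2419 is composite.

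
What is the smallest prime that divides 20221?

20221 is odd.
Digit sum 7, not divisible by 3.
Ends in 1: not divisible by 5.
7: 20221 = 7·2888 + 5
11: 20221 = 11·1838 + 3
13: 20221 = 13·1555 + 6
17: 20221 = 17·1189 + 8
19: 20221 = 19·1064 + 5
23: 20221 = 23·879 + 4
29: 20221 = 29·697 + 8
31: 20221 = 31·652 + 9
37: 20221 = 37·546 + 19
41: 20221 = 41·493 + 8
43: 20221 = 43·470 + 11
47: 20221 = 47·430 + 11
53: 20221 = 53·381 + 28
59: 20221 = 59·342 + 43
61: 20221 = 61·331 + 30
67: 20221 = 67·301 + 54
71: 20221 = 71·284 + 57
73: 20221 = 73·277

73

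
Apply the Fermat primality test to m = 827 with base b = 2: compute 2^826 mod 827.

2^1 ≡ 2 (mod 827)
2^2 ≡ 2^2 = 4 ≡ 4 (mod 827)
2^4 ≡ 4^2 = 16 ≡ 16 (mod 827)
2^8 ≡ 16^2 = 256 ≡ 256 (mod 827)
2^16 ≡ 256^2 = 65536 ≡ 203 (mod 827)
2^32 ≡ 203^2 = 41209 ≡ 686 (mod 827)
2^64 ≡ 686^2 = 470596 ≡ 33 (mod 827)
2^128 ≡ 33^2 = 1089 ≡ 262 (mod 827)
2^256 ≡ 262^2 = 68644 ≡ 3 (mod 827)
2^512 ≡ 3^2 = 9 ≡ 9 (mod 827)
826 = 512 + 256 + 32 + 16 + 8 + 2 in binary powers of 2.
So 2^826 ≡ 9 · 3 · 686 · 203 · 256 · 4 ≡ 1 (mod 827).
Since the result is 1, base 2 gives no evidence that 827 is composite.

1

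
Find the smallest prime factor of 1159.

1159 is odd.
Digit sum 16, not divisible by 3.
Ends in 9: not divisible by 5.
7: 1159 = 7·165 + 4
11: 1159 = 11·105 + 4
13: 1159 = 13·89 + 2
17: 1159 = 17·68 + 3
19: 1159 = 19·61

19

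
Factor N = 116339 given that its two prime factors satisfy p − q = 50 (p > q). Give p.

367

Since p = q + 50, we have 116339 = q(q + 50), so q² + 50q − 116339 = 0.
Discriminant: 50² + 4·116339 = 2500 + 465356 = 467856; √467856 = 684.
q = (−50 + 684)/2 = 317, and p = q + 50 = 367.
Check: 317 · 367 = 116339.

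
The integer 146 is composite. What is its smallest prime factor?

146 is even: 2 divides it.

2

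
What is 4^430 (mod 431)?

4^1 ≡ 4 (mod 431)
4^2 ≡ 4^2 = 16 ≡ 16 (mod 431)
4^4 ≡ 16^2 = 256 ≡ 256 (mod 431)
4^8 ≡ 256^2 = 65536 ≡ 24 (mod 431)
4^16 ≡ 24^2 = 576 ≡ 145 (mod 431)
4^32 ≡ 145^2 = 21025 ≡ 337 (mod 431)
4^64 ≡ 337^2 = 113569 ≡ 216 (mod 431)
4^128 ≡ 216^2 = 46656 ≡ 108 (mod 431)
4^256 ≡ 108^2 = 11664 ≡ 27 (mod 431)
430 = 256 + 128 + 32 + 8 + 4 + 2 in binary powers of 2.
So 4^430 ≡ 27 · 108 · 337 · 24 · 256 · 16 ≡ 1 (mod 431).
Since the result is 1, base 4 gives no evidence that 431 is composite.

1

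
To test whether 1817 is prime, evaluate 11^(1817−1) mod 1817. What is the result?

1415

11^1 ≡ 11 (mod 1817)
11^2 ≡ 11^2 = 121 ≡ 121 (mod 1817)
11^4 ≡ 121^2 = 14641 ≡ 105 (mod 1817)
11^8 ≡ 105^2 = 11025 ≡ 123 (mod 1817)
11^16 ≡ 123^2 = 15129 ≡ 593 (mod 1817)
11^32 ≡ 593^2 = 351649 ≡ 968 (mod 1817)
11^64 ≡ 968^2 = 937024 ≡ 1269 (mod 1817)
11^128 ≡ 1269^2 = 1610361 ≡ 499 (mod 1817)
11^256 ≡ 499^2 = 249001 ≡ 72 (mod 1817)
11^512 ≡ 72^2 = 5184 ≡ 1550 (mod 1817)
11^1024 ≡ 1550^2 = 2402500 ≡ 426 (mod 1817)
1816 = 1024 + 512 + 256 + 16 + 8 in binary powers of 2.
So 11^1816 ≡ 426 · 1550 · 72 · 593 · 123 ≡ 1415 (mod 1817).
Since 1415 ≠ 1, base 11 is a Fermat witness: 1817 is composite.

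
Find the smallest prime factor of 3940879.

3940879 is odd.
Digit sum 40, not divisible by 3.
Ends in 9: not divisible by 5.
7: 3940879 = 7·562982 + 5
11: 3940879 = 11·358261 + 8
13: 3940879 = 13·303144 + 7
17: 3940879 = 17·231816 + 7
19: 3940879 = 19·207414 + 13
23: 3940879 = 23·171342 + 13
29: 3940879 = 29·135892 + 11
31: 3940879 = 31·127125 + 4
37: 3940879 = 37·106510 + 9
41: 3940879 = 41·96119

41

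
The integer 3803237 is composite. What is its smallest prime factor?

89

3803237 is odd.
Digit sum 26, not divisible by 3.
Ends in 7: not divisible by 5.
7: 3803237 = 7·543319 + 4
11: 3803237 = 11·345748 + 9
13: 3803237 = 13·292556 + 9
17: 3803237 = 17·223719 + 14
19: 3803237 = 19·200170 + 7
23: 3803237 = 23·165358 + 3
29: 3803237 = 29·131146 + 3
31: 3803237 = 31·122685 + 2
37: 3803237 = 37·102790 + 7
41: 3803237 = 41·92761 + 36
43: 3803237 = 43·88447 + 16
47: 3803237 = 47·80919 + 44
53: 3803237 = 53·71759 + 10
59: 3803237 = 59·64461 + 38
61: 3803237 = 61·62348 + 9
67: 3803237 = 67·56764 + 49
71: 3803237 = 71·53566 + 51
73: 3803237 = 73·52099 + 10
79: 3803237 = 79·48142 + 19
83: 3803237 = 83·45822 + 11
89: 3803237 = 89·42733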